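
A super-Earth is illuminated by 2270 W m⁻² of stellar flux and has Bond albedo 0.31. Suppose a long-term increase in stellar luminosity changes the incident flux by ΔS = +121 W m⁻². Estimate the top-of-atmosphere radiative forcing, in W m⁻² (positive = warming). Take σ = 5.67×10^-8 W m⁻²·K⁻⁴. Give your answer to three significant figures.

20.9 W m⁻²

ΔF = Δ[S(1−α)]/4 = (1−0.31)·+121/4 = 20.87 W m⁻².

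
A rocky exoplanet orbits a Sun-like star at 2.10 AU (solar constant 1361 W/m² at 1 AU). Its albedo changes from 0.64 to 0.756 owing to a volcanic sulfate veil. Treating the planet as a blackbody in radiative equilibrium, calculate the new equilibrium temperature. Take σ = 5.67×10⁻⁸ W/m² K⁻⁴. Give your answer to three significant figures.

Irradiance scales as 1/d², so S = 1361 W/m² × (1/2.10)² = 308.6 W/m².
With the new albedo, S(1−α₂)/4 = 18.83 W/m², so T₂ = 135.0 K.

135 K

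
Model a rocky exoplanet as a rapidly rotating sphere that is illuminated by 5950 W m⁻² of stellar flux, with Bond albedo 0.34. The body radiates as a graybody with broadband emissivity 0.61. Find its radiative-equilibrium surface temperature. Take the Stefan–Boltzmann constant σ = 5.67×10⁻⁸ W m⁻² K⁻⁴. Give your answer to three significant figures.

410 kelvin

Absorbed flux (global mean): S(1−α)/4 = 5950·0.66/4 = 981.7 W m⁻².
Equating to εσT⁴ with ε = 0.61: T = (981.7/0.61σ)^(1/4) = 410.5 K.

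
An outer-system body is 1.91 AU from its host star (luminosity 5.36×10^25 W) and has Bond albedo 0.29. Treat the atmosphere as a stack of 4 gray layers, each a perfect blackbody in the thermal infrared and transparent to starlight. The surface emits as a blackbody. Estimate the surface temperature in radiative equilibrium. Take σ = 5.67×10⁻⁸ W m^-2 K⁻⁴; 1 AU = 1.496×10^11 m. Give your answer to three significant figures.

169 K

Orbital distance: d = 1.91 AU = 2.857×10^11 m.
S = L/(4πd²) = 52.24 W m^-2.
OLR = S(1−α)/4 = 9.273 W m^-2; the top layer radiates at T_e = 113.1 K.
With N = 4 opaque layers, T_s = (N+1)^(1/4)·T_e = 5^(1/4)·113.1 = 169.1 K.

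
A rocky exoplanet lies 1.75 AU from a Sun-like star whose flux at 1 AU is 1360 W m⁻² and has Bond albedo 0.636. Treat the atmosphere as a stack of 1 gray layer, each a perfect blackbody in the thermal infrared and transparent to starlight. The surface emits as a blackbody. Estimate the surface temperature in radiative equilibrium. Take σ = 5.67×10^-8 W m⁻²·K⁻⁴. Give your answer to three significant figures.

194 K

By the inverse-square law, S = 1360/1.75² = 444.1 W m⁻².
OLR = S(1−α)/4 = 40.41 W m⁻²; the top layer radiates at T_e = 163.4 K.
With N = 1 opaque layers, T_s = (N+1)^(1/4)·T_e = 2^(1/4)·163.4 = 194.3 K.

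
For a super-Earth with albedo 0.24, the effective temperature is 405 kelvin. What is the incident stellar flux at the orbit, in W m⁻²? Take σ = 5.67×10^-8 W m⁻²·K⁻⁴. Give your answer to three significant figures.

Invert the energy balance for S: S = 4σT⁴/(1−α).
σT⁴ = 5.67×10⁻⁸·(405)⁴ = 1525 W m⁻².
So S = 4×1525/(1−0.24) = 8029 W m⁻².

8030 W m⁻²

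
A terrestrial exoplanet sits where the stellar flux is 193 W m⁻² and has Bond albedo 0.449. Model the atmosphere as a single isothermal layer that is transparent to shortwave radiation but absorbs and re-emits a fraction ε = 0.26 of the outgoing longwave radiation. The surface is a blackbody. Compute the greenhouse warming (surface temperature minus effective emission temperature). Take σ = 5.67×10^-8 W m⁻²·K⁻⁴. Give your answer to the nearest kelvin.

5 K

Effective emission temperature (TOA balance): σT_e⁴ = S(1−α)/4 = 26.59 W m⁻² → T_e = 147.2 K.
For a single slab of emissivity ε, T_s⁴ = 2T_e⁴/(2−ε); thus T_s = 147.2·(1.149)^(1/4) = 152.4 K.
Greenhouse warming: T_s − T_e = 5.213 K.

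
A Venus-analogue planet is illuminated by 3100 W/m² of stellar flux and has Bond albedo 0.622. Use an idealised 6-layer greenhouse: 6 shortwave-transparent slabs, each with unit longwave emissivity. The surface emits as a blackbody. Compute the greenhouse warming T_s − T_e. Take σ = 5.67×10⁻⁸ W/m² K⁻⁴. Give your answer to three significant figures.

168 K

The effective emission temperature is T_e = [S(1−α)/(4σ)]^¼ = 268.1 K.
T_s = (N+1)^(1/4)·T_e = 436.1 K.
Warming: T_s − T_e = 168.0 K.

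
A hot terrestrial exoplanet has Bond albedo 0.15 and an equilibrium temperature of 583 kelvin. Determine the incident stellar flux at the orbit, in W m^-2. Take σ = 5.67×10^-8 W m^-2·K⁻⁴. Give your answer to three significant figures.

30800 W m^-2

Invert the energy balance for S: S = 4σT⁴/(1−α).
σT⁴ = 5.67×10⁻⁸·(583)⁴ = 6550 W m^-2.
So S = 4×6550/(1−0.15) = 30820 W m^-2.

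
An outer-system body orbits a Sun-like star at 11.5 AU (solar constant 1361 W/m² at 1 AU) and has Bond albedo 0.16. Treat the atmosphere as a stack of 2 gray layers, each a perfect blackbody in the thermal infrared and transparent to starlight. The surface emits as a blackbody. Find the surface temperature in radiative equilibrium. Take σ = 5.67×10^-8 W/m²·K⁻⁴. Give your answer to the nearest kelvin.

103 K

By the inverse-square law, S = 1361/11.5² = 10.29 W/m².
The effective emission temperature is T_e = [S(1−α)/(4σ)]^¼ = 78.57 K.
Layer-by-layer balance gives σT_s⁴ = (N+1)σT_e⁴, so T_s = 3^¼·78.57 = 103.4 K.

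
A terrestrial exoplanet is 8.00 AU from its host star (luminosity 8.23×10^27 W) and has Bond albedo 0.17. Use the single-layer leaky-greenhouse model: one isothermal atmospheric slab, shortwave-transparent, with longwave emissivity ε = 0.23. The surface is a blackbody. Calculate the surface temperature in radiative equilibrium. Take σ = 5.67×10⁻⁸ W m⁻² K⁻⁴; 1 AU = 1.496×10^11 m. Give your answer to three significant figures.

Orbital distance: d = 8.00 AU = 1.197×10^12 m.
Spreading L over a sphere of radius d: S = 8.23×10^27/(4π·1.20×10^12²) = 457.2 W m⁻².
The planet radiates to space at T_e = [S(1−α)/(4σ)]^(1/4) = 202.3 K.
For a single slab of emissivity ε, T_s⁴ = 2T_e⁴/(2−ε); thus T_s = 202.3·(1.13)^(1/4) = 208.5 K.

209 K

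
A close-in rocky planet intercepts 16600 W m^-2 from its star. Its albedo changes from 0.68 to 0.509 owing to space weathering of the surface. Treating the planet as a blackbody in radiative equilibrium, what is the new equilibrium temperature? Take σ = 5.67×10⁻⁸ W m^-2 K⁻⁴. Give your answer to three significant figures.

435 K

With the new albedo, S(1−α₂)/4 = 2038 W m^-2, so T₂ = 435.4 K.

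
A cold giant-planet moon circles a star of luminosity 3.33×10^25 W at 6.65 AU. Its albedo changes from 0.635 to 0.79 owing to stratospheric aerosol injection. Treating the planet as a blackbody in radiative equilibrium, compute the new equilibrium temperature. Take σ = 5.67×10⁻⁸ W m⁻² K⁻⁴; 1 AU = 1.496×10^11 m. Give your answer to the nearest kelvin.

d = 6.65 × 1.496×10^11 m = 9.948×10^11 m.
Spreading L over a sphere of radius d: S = 3.33×10^25/(4π·9.95×10^11²) = 2.677 W m⁻².
New equilibrium: T₂ = [(1−0.79)·2.677/(4σ)]^(1/4) = 39.68 K.

40 K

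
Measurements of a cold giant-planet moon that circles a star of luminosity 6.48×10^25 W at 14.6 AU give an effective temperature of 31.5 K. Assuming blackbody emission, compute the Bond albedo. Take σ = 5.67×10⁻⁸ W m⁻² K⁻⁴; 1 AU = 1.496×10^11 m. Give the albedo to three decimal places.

Orbital distance: d = 14.6 AU = 2.184×10^12 m.
Spreading L over a sphere of radius d: S = 6.48×10^25/(4π·2.18×10^12²) = 1.081 W m⁻².
Energy balance: S(1−α)/4 = σT⁴, so 1−α = 4σT⁴/S.
σT⁴ = 0.05582 W m⁻², so 4σT⁴ = 0.2233 W m⁻².
1−α = 0.2233/1.081 = 0.2066, so α = 0.7934.

0.793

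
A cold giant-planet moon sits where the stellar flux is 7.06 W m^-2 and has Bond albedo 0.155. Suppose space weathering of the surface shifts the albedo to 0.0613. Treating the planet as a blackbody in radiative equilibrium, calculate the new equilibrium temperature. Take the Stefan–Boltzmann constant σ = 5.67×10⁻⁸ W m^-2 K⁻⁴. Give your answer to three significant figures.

With the new albedo, S(1−α₂)/4 = 1.657 W m^-2, so T₂ = 73.52 K.

73.5 K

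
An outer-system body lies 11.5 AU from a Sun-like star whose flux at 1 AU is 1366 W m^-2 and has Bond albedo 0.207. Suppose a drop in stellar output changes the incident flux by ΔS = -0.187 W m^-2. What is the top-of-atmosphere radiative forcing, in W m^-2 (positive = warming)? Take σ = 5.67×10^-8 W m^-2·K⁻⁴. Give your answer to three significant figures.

By the inverse-square law, S = 1366/11.5² = 10.33 W m^-2.
Only a fraction (1−α) is absorbed and it's spread over 4πR², so ΔF = (1−α)ΔS/4 = -0.03707 W m^-2.

-0.0371 W m^-2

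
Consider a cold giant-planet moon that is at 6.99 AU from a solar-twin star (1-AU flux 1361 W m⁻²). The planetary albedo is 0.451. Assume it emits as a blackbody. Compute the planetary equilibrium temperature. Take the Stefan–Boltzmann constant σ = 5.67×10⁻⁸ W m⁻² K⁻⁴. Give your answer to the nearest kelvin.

91 kelvin

By the inverse-square law, S = 1361/6.99² = 27.86 W m⁻².
Absorbed flux (global mean): S(1−α)/4 = 27.86·0.549/4 = 3.823 W m⁻².
In equilibrium σT⁴ equals this, so T = 90.62 K.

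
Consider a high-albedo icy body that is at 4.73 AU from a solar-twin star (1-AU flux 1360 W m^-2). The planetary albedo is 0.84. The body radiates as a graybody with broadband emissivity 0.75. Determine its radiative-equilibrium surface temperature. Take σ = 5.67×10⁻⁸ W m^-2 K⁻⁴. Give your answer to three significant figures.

Flux at the orbit: S = 1360/(4.73)² = 60.79 W m^-2.
Averaging over the sphere, the absorbed flux is S(1−α)/4 = 2.432 W m^-2.
Radiative balance εσT⁴ = 2.432 gives T = [2.432/(0.75·σ)]^(1/4) = 86.96 K.

87.0 K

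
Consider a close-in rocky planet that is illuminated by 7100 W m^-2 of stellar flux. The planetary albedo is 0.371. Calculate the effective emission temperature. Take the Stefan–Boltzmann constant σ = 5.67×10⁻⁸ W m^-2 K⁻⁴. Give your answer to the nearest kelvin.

The planet absorbs (1−α)S over its disc πR² and re-emits over 4πR², so the mean absorbed flux is (1−0.371)·7100/4 = 1116 W m^-2.
Balancing against σT⁴: T = (1116/5.67×10⁻⁸)^(1/4) = 374.6 K.

375 K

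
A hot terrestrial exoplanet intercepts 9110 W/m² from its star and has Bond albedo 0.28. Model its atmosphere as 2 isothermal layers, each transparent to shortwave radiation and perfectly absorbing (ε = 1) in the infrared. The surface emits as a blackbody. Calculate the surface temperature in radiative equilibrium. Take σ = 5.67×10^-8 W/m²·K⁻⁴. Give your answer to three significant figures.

The effective emission temperature is T_e = [S(1−α)/(4σ)]^¼ = 412.4 K.
Layer-by-layer balance gives σT_s⁴ = (N+1)σT_e⁴, so T_s = 3^¼·412.4 = 542.7 K.

543 K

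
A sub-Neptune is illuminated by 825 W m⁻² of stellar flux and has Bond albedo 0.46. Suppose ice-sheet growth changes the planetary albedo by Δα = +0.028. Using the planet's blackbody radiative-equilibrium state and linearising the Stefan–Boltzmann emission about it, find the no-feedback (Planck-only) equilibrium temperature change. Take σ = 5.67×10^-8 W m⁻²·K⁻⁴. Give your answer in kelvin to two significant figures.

Unperturbed T_e = [825.0·(1−0.46)/(4σ)]^¼ = 210.5 K.
ΔF = −(S/4)Δα = −(825.0/4)×(+0.028) = -5.775 W m⁻².
The Planck feedback parameter is 4σT_e³ = 2.116 W m⁻²/K.
Hence the no-feedback warming is ΔF/(4σT_e³) = -2.73 K.

-2.7 K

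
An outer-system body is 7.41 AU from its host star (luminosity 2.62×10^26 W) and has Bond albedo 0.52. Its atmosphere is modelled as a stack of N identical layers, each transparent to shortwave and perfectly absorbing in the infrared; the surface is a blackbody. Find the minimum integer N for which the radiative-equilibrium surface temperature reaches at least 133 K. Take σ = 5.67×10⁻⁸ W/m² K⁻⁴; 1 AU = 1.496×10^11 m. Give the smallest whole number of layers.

8

Orbital distance: d = 7.41 AU = 1.109×10^12 m.
Flux at the orbit: S = L/(4πd²) = 2.62×10^26/(4π·(1.11×10^12)²) = 16.97 W/m².
Top-of-atmosphere balance: σT_e⁴ = S(1−α)/4 = 2.036 W/m² → T_e = 77.41 K.
Need (N+1)T_e⁴ ≥ T_s⁴, i.e. N+1 ≥ (133/77.41)⁴ = 8.714.
The minimum whole number is N = 8.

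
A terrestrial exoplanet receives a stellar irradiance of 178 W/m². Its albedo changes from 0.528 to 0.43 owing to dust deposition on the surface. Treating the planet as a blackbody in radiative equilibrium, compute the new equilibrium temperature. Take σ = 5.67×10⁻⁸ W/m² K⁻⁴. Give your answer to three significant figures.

T₂ = [S(1−α₂)/(4σ)]^(1/4) = [178.0·0.57/(4σ)]^(1/4) = 145.4 K.

145 K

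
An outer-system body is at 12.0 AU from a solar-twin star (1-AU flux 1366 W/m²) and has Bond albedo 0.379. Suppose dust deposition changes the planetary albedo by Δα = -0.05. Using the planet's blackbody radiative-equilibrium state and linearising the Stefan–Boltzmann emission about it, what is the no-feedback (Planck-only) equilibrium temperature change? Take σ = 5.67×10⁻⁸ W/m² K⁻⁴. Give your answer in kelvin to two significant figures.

1.4 K

Irradiance scales as 1/d², so S = 1366 W/m² × (1/12.0)² = 9.486 W/m².
Reference equilibrium: T_e = [S(1−α)/(4σ)]^(1/4) = 71.39 K.
The change in absorbed flux is Δ[S(1−α)/4] = −SΔα/4 = 0.1186 W/m².
Linearising σT⁴ gives d(σT⁴)/dT = 4σT_e³ = 0.08252 W/m² per K.
ΔT₀ = ΔF/λ_P = 0.1186/0.08252 = 1.44 K.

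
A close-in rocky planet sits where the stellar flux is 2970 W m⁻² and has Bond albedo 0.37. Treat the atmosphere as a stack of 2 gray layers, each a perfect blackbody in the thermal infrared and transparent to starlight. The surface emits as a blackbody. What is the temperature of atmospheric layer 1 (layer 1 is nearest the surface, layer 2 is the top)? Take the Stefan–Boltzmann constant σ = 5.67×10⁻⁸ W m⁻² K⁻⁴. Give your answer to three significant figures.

Top-of-atmosphere balance: σT_e⁴ = S(1−α)/4 = 467.8 W m⁻² → T_e = 301.4 K.
The net upward flux σT_e⁴ is constant between every pair of levels, so T_k⁴ = (N+1−k)T_e⁴.
With k = 1: T_1 = (2+1−1)^¼·301.4 K = 358.4 K.

358 K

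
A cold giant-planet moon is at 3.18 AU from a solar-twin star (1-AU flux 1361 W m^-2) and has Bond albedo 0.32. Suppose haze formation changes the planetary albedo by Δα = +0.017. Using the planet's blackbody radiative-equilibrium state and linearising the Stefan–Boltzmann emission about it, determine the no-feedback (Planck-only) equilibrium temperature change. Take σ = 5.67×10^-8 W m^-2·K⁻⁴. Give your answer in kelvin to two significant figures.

By the inverse-square law, S = 1361/3.18² = 134.6 W m^-2.
Unperturbed T_e = [134.6·(1−0.32)/(4σ)]^¼ = 141.7 K.
ΔF = −(S/4)Δα = −(134.6/4)×(+0.017) = -0.5720 W m^-2.
Planck response: λ_P = 4σT_e³ = 4·5.67×10⁻⁸·(141.7)³ = 0.6457 W m^-2/K.
So ΔT₀ = -0.5720/0.6457 = -0.886 K.

-0.89 K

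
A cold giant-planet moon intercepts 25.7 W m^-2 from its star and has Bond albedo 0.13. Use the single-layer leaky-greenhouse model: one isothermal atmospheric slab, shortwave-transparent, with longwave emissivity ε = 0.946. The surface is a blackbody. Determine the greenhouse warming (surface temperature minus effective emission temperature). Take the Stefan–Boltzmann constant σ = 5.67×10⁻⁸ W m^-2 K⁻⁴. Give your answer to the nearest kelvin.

17 K

The planet radiates to space at T_e = [S(1−α)/(4σ)]^(1/4) = 99.64 K.
Surface balance with a leaky layer gives σT_s⁴ = σT_e⁴·2/(2−ε), so T_s = T_e·[2/(2−0.946)]^(1/4) = 116.9 K.
T_s − T_e = 116.9 − 99.64 = 17.31 K.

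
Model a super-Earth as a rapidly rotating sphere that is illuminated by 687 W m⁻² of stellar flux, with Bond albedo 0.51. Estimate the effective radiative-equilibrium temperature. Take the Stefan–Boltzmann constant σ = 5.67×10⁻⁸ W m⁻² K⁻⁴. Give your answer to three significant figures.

Absorbed flux (global mean): S(1−α)/4 = 687.0·0.49/4 = 84.16 W m⁻².
Balancing against σT⁴: T = (84.16/5.67×10⁻⁸)^(1/4) = 196.3 K.

196 kelvin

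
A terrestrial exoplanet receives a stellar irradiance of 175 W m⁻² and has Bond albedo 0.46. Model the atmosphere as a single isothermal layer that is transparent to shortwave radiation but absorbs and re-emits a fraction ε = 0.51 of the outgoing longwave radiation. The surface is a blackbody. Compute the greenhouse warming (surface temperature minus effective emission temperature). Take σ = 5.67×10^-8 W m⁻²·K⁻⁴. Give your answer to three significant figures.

10.9 K

At the top of the atmosphere, σT_e⁴ = S(1−α)/4 = 23.62 W m⁻², giving T_e = 142.9 K.
Surface balance with a leaky layer gives σT_s⁴ = σT_e⁴·2/(2−ε), so T_s = T_e·[2/(2−0.51)]^(1/4) = 153.8 K.
T_s − T_e = 153.8 − 142.9 = 10.91 K.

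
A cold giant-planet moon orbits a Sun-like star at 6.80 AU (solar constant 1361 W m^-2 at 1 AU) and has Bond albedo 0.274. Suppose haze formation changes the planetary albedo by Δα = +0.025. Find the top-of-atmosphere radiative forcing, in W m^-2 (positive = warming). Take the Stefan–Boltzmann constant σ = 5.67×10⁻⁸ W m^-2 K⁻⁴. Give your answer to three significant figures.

-0.184 W m^-2

By the inverse-square law, S = 1361/6.80² = 29.43 W m^-2.
The change in absorbed flux is Δ[S(1−α)/4] = −SΔα/4 = -0.1840 W m^-2.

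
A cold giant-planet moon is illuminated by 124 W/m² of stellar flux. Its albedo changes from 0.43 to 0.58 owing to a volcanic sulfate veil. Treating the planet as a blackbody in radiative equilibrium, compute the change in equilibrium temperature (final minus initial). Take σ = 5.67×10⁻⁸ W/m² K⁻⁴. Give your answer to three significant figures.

-9.77 K

Before: T₁ = [124.0·0.57/(4σ)]^(1/4) = 132.9 K.
With α = 0.58, T₂ = 123.1 K.
ΔT = T₂ − T₁ = -9.766 K.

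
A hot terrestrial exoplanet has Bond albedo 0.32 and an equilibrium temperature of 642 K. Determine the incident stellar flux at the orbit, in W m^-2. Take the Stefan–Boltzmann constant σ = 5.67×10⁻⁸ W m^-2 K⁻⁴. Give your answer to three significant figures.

Invert the energy balance for S: S = 4σT⁴/(1−α).
The emitted flux is σT⁴ = 9632 W m^-2.
So S = 4×9632/(1−0.32) = 56660 W m^-2.

56700 W m^-2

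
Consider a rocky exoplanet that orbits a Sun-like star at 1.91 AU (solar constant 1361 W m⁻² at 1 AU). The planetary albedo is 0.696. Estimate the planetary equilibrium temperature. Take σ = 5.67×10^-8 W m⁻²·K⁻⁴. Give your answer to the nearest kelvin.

By the inverse-square law, S = 1361/1.91² = 373.1 W m⁻².
The planet absorbs (1−α)S over its disc πR² and re-emits over 4πR², so the mean absorbed flux is (1−0.696)·373.1/4 = 28.35 W m⁻².
In equilibrium σT⁴ equals this, so T = 149.5 K.

150 kelvin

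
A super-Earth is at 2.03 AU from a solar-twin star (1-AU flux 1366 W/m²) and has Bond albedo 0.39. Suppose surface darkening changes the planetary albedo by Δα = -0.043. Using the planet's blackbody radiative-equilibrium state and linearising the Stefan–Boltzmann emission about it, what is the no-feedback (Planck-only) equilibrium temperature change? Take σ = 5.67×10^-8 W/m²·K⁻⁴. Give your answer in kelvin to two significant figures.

Flux at the orbit: S = 1366/(2.03)² = 331.5 W/m².
The baseline emission temperature is T_e = 172.8 K.
The change in absorbed flux is Δ[S(1−α)/4] = −SΔα/4 = 3.563 W/m².
Linearising σT⁴ gives d(σT⁴)/dT = 4σT_e³ = 1.170 W/m² per K.
Hence the no-feedback warming is ΔF/(4σT_e³) = 3.05 K.

3.0 K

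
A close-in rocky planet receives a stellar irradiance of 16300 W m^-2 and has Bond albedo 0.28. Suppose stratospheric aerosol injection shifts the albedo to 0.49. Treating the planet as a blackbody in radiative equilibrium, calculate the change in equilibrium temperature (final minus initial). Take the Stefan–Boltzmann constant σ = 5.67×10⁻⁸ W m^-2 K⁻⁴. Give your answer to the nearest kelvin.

-39 kelvin

Initial: T₁ = [S(1−0.28)/(4σ)]^(1/4) = 476.9 K.
With α = 0.49, T₂ = 437.6 K.
Change: 437.6 − 476.9 = -39.40 K.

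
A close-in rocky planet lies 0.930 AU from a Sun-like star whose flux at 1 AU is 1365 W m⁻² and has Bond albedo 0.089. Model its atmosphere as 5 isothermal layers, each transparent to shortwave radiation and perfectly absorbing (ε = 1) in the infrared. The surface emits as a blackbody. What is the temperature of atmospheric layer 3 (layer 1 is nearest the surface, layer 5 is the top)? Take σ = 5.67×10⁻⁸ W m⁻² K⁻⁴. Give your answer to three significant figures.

371 kelvin

Flux at the orbit: S = 1365/(0.930)² = 1578 W m⁻².
OLR = S(1−α)/4 = 359.4 W m⁻²; the top layer radiates at T_e = 282.2 K.
The net upward flux σT_e⁴ is constant between every pair of levels, so T_k⁴ = (N+1−k)T_e⁴.
T_3 = (3)^(1/4)·282.2 = 371.4 K.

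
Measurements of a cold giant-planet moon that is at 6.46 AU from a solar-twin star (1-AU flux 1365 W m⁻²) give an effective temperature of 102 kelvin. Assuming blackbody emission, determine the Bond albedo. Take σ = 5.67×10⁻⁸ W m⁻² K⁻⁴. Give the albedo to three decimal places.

0.249

Flux at the orbit: S = 1365/(6.46)² = 32.71 W m⁻².
From σT⁴ = S(1−α)/4 we invert for α: 1−α = 4σT⁴/S.
σT⁴ = 6.137 W m⁻², so 4σT⁴ = 24.55 W m⁻².
Hence α = 1 − 24.55/32.71 = 0.2495.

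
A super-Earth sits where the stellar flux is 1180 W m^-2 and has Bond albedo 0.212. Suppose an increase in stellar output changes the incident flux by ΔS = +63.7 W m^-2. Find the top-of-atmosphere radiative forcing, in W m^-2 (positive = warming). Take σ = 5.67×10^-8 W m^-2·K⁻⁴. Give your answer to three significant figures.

Only a fraction (1−α) is absorbed and it's spread over 4πR², so ΔF = (1−α)ΔS/4 = 12.55 W m^-2.

12.5 W m^-2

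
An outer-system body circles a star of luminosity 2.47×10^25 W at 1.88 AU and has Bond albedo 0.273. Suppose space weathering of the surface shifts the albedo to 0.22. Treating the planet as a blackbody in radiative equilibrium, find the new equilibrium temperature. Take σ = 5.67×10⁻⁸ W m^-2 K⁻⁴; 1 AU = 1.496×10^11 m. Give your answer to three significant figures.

96.1 K

Orbital distance: d = 1.88 AU = 2.812×10^11 m.
S = L/(4πd²) = 24.85 W m^-2.
T₂ = [S(1−α₂)/(4σ)]^(1/4) = [24.85·0.78/(4σ)]^(1/4) = 96.15 K.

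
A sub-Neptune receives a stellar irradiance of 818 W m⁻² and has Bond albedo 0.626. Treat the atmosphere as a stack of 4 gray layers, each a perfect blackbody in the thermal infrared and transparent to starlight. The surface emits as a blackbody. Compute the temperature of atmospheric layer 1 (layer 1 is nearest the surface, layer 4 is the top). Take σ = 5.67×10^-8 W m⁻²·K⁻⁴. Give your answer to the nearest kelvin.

OLR = S(1−α)/4 = 76.48 W m⁻²; the top layer radiates at T_e = 191.6 K.
In the N-layer model, layer k (counted from the surface) has T_k = (N+1−k)^(1/4)·T_e.
With k = 1: T_1 = (4+1−1)^¼·191.6 K = 271.0 K.

271 K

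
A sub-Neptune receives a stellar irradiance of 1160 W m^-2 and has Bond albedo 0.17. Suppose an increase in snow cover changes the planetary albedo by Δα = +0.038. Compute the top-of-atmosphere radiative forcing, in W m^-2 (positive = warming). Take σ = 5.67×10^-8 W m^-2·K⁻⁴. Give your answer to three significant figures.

-11.0 W m^-2

TOA radiative forcing: ΔF = −S·Δα/4 = −1160·(+0.038)/4 = -11.02 W m^-2.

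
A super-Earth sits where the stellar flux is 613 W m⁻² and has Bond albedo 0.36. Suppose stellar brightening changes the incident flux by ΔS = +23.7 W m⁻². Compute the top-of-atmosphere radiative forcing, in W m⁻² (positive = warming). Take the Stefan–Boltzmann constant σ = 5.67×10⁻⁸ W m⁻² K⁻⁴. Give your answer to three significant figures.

3.79 W m⁻²

TOA radiative forcing: ΔF = (1−α)ΔS/4 = 0.64·(+23.7)/4 = 3.792 W m⁻².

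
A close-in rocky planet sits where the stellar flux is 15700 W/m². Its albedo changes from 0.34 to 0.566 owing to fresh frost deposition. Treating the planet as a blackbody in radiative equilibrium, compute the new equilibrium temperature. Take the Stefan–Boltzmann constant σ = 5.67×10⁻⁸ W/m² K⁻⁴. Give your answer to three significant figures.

416 K

T₂ = [S(1−α₂)/(4σ)]^(1/4) = [15700·0.434/(4σ)]^(1/4) = 416.3 K.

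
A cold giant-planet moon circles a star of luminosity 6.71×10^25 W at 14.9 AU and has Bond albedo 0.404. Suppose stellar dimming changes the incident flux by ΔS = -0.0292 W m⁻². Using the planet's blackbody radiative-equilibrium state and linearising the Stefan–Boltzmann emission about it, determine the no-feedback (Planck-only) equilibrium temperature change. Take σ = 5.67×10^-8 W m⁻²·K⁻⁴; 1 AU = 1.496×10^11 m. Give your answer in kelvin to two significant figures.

-0.28 K

Orbital distance: d = 14.9 AU = 2.229×10^12 m.
Flux at the orbit: S = L/(4πd²) = 6.71×10^25/(4π·(2.23×10^12)²) = 1.075 W m⁻².
Unperturbed T_e = [1.075·(1−0.404)/(4σ)]^¼ = 40.99 K.
Only a fraction (1−α) is absorbed and it's spread over 4πR², so ΔF = (1−α)ΔS/4 = -0.004351 W m⁻².
Linearising σT⁴ gives d(σT⁴)/dT = 4σT_e³ = 0.01562 W m⁻² per K.
ΔT₀ = ΔF/λ_P = -0.004351/0.01562 = -0.278 K.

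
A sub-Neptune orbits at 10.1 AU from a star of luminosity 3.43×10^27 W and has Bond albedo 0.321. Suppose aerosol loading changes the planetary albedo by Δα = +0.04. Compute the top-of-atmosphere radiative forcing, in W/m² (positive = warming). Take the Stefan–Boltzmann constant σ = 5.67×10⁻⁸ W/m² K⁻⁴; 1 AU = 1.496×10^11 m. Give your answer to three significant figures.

d = 10.1 × 1.496×10^11 m = 1.511×10^12 m.
Flux at the orbit: S = L/(4πd²) = 3.43×10^27/(4π·(1.51×10^12)²) = 119.6 W/m².
TOA radiative forcing: ΔF = −S·Δα/4 = −119.6·(+0.04)/4 = -1.196 W/m².

-1.20 W/m²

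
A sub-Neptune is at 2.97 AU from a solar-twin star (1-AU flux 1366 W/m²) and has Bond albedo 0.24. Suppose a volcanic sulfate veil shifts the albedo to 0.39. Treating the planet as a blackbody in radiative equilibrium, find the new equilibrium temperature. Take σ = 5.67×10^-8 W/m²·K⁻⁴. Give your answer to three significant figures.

143 K

Flux at the orbit: S = 1366/(2.97)² = 154.9 W/m².
T₂ = [S(1−α₂)/(4σ)]^(1/4) = [154.9·0.61/(4σ)]^(1/4) = 142.9 K.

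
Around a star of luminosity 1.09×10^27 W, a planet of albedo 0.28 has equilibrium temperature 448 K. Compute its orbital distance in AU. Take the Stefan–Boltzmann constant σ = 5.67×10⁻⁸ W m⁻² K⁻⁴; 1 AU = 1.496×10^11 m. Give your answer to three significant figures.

Energy balance gives S = 4σT⁴/(1−α) = 12690 W m⁻².
From L = 4πd²S, d = √(1.09×10^27/(4π·12690)) = 8.268×10^10 m = 0.5527 AU.

0.553 AU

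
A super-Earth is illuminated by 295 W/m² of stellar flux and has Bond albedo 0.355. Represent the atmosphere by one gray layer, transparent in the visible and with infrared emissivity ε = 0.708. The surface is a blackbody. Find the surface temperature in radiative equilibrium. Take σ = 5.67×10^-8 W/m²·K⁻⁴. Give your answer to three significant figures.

At the top of the atmosphere, σT_e⁴ = S(1−α)/4 = 47.57 W/m², giving T_e = 170.2 K.
The surface balance (absorbed SW + ε·downward IR = σT_s⁴) with T_a⁴ = T_s⁴/2 reduces to T_s = T_e·[2/(2−ε)]^¼ = 189.8 K.

190 kelvin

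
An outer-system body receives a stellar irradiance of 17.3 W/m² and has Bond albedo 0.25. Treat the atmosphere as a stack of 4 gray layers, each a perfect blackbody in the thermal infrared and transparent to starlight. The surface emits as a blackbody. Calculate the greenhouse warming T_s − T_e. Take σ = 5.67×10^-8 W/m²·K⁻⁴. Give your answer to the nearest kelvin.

43 kelvin

The effective emission temperature is T_e = [S(1−α)/(4σ)]^¼ = 86.97 K.
T_s = (N+1)^(1/4)·T_e = 130.0 K.
So the greenhouse effect raises the surface by 130.0 − 86.97 = 43.08 K.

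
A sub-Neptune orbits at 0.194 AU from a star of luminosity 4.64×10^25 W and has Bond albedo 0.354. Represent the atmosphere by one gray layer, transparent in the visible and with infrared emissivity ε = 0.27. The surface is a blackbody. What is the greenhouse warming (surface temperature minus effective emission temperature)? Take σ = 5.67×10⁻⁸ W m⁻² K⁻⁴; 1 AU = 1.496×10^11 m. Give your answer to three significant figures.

12.3 kelvin

Orbital distance: d = 0.194 AU = 2.902×10^10 m.
Spreading L over a sphere of radius d: S = 4.64×10^25/(4π·2.90×10^10²) = 4384 W m⁻².
Effective emission temperature (TOA balance): σT_e⁴ = S(1−α)/4 = 708.0 W m⁻² → T_e = 334.3 K.
Surface balance with a leaky layer gives σT_s⁴ = σT_e⁴·2/(2−ε), so T_s = T_e·[2/(2−0.27)]^(1/4) = 346.6 K.
The atmosphere warms the surface by 12.34 K.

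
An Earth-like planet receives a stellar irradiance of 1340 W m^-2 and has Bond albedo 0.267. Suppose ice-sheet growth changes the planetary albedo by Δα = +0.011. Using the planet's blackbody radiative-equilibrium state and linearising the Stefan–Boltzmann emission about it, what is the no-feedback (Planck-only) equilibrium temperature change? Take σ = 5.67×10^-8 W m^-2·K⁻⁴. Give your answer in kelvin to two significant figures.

Unperturbed T_e = [1340·(1−0.267)/(4σ)]^¼ = 256.5 K.
TOA radiative forcing: ΔF = −S·Δα/4 = −1340·(+0.011)/4 = -3.685 W m^-2.
Planck response: λ_P = 4σT_e³ = 4·5.67×10⁻⁸·(256.5)³ = 3.829 W m^-2/K.
Hence the no-feedback warming is ΔF/(4σT_e³) = -0.962 K.

-0.96 kelvin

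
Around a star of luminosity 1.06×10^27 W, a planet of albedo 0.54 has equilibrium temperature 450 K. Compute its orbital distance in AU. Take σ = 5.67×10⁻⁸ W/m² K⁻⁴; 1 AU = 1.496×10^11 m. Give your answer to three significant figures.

The flux needed for this T is 4σT⁴/(1−0.54) = 20220 W/m².
S = L/(4πd²) → d = √(L/4πS) = √(1.06×10^27/(4π·20220)) = 6.459×10^10 m = 0.4318 AU.

0.432 AU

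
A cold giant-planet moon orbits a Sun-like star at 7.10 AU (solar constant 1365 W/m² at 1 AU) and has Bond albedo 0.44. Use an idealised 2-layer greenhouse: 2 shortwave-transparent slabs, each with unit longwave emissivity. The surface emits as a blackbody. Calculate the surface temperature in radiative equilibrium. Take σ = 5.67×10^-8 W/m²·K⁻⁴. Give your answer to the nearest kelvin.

119 K

By the inverse-square law, S = 1365/7.10² = 27.08 W/m².
The effective emission temperature is T_e = [S(1−α)/(4σ)]^¼ = 90.43 K.
For an N-layer opaque stack, T_s⁴ = (N+1)T_e⁴, hence T_s = (3)^(1/4)×90.43 K = 119.0 K.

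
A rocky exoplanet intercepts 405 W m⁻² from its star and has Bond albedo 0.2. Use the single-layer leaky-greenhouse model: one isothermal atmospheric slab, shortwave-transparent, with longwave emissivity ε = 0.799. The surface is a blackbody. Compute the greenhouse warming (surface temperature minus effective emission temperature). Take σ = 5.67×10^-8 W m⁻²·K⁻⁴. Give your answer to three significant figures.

The planet radiates to space at T_e = [S(1−α)/(4σ)]^(1/4) = 194.4 K.
Surface balance with a leaky layer gives σT_s⁴ = σT_e⁴·2/(2−ε), so T_s = T_e·[2/(2−0.799)]^(1/4) = 220.8 K.
Greenhouse warming: T_s − T_e = 26.44 K.

26.4 K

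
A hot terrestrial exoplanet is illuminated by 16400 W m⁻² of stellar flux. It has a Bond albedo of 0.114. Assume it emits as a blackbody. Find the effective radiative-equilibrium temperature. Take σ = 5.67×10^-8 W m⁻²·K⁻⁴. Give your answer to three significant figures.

Averaging over the sphere, the absorbed flux is S(1−α)/4 = 3633 W m⁻².
Balancing against σT⁴: T = (3633/5.67×10⁻⁸)^(1/4) = 503.1 K.

503 kelvin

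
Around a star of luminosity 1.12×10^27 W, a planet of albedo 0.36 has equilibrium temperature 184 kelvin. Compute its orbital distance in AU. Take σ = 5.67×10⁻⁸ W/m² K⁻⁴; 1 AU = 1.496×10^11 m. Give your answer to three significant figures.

Energy balance gives S = 4σT⁴/(1−α) = 406.2 W/m².
From L = 4πd²S, d = √(1.12×10^27/(4π·406.2)) = 4.684×10^11 m = 3.131 AU.

3.13 AU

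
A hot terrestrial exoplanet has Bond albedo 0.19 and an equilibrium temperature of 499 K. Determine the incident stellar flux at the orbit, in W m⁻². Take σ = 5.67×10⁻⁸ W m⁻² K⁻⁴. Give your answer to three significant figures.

17400 W m⁻²

From S(1−α)/4 = σT⁴: S = 4σT⁴/(1−α).
σT⁴ = 5.67×10⁻⁸·(499)⁴ = 3515 W m⁻².
S = 4·3515/0.81 = 17360 W m⁻².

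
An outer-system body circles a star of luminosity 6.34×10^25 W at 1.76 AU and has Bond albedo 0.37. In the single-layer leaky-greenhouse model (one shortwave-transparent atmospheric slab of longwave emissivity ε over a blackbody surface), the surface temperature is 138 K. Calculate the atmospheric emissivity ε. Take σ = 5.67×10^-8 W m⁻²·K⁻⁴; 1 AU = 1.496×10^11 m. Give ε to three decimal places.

Orbital distance: d = 1.76 AU = 2.633×10^11 m.
Spreading L over a sphere of radius d: S = 6.34×10^25/(4π·2.63×10^11²) = 72.78 W m⁻².
First, T_e = [72.78·(1−0.37)/(4σ)]^(1/4) = 119.2 K.
Since (2−ε)/2 = (T_e/T_s)⁴ = 0.5574, ε = 0.8852.

0.885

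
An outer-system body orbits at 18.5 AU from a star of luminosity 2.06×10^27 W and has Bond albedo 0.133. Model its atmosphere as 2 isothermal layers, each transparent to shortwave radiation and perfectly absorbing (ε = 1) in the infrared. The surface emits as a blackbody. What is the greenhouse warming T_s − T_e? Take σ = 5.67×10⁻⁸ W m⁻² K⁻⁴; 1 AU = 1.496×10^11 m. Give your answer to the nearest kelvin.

30 K

d = 18.5 × 1.496×10^11 m = 2.768×10^12 m.
S = L/(4πd²) = 21.40 W m⁻².
The effective emission temperature is T_e = [S(1−α)/(4σ)]^¼ = 95.11 K.
Surface: T_s = (3)^¼·T_e = 125.2 K.
So the greenhouse effect raises the surface by 125.2 − 95.11 = 30.06 K.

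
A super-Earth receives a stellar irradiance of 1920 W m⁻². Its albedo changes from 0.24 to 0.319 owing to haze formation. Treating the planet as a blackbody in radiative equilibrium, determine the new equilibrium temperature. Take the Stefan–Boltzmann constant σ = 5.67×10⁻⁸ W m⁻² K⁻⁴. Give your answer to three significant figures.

276 K

T₂ = [S(1−α₂)/(4σ)]^(1/4) = [1920·0.681/(4σ)]^(1/4) = 275.6 K.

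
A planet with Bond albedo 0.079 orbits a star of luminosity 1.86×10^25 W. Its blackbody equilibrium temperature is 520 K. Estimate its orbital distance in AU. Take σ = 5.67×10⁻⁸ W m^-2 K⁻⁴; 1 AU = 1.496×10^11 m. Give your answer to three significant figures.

Required flux: S = 4σT⁴/(1−α) = 18010 W m^-2.
S = L/(4πd²) → d = √(L/4πS) = √(1.86×10^25/(4π·18010)) = 9.067×10^9 m = 0.06061 AU.

0.0606 AU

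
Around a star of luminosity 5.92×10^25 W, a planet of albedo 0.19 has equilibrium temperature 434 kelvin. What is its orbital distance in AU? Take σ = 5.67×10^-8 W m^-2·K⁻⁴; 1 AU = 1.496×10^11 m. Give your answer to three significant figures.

The flux needed for this T is 4σT⁴/(1−0.19) = 9934 W m^-2.
From L = 4πd²S, d = √(5.92×10^25/(4π·9934)) = 2.178×10^10 m = 0.1456 AU.

0.146 AU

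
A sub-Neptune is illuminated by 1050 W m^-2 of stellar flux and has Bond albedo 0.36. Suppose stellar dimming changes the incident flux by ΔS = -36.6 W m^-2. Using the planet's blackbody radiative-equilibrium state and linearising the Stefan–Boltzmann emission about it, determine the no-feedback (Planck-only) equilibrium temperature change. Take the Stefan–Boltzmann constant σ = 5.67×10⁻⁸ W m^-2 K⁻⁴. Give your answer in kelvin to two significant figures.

The baseline emission temperature is T_e = 233.3 K.
TOA radiative forcing: ΔF = (1−α)ΔS/4 = 0.64·(-36.6)/4 = -5.856 W m^-2.
Linearising σT⁴ gives d(σT⁴)/dT = 4σT_e³ = 2.880 W m^-2 per K.
Hence the no-feedback warming is ΔF/(4σT_e³) = -2.03 K.

-2.0 kelvin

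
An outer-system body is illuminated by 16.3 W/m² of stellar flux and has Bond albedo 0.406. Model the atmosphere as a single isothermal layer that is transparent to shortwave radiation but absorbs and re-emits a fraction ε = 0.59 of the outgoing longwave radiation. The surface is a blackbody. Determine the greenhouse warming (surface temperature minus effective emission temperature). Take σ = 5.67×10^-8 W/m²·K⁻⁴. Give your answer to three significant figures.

The planet radiates to space at T_e = [S(1−α)/(4σ)]^(1/4) = 80.83 K.
For a single slab of emissivity ε, T_s⁴ = 2T_e⁴/(2−ε); thus T_s = 80.83·(1.418)^(1/4) = 88.21 K.
Greenhouse warming: T_s − T_e = 7.382 K.

7.38 K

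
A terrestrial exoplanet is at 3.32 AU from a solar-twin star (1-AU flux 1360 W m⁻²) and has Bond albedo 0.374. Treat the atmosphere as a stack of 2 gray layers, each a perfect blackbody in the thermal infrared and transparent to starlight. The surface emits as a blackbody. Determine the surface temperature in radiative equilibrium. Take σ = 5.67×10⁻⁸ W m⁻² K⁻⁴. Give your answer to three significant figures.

Irradiance scales as 1/d², so S = 1360 W m⁻² × (1/3.32)² = 123.4 W m⁻².
Top-of-atmosphere balance: σT_e⁴ = S(1−α)/4 = 19.31 W m⁻² → T_e = 135.8 K.
With N = 2 opaque layers, T_s = (N+1)^(1/4)·T_e = 3^(1/4)·135.8 = 178.8 K.

179 K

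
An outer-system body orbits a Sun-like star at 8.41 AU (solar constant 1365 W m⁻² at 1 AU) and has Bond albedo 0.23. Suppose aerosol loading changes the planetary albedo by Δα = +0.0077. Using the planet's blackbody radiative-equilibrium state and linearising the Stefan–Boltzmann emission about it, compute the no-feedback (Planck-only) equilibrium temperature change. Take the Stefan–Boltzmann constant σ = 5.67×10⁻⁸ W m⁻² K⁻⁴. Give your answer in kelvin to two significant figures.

By the inverse-square law, S = 1365/8.41² = 19.30 W m⁻².
Reference equilibrium: T_e = [S(1−α)/(4σ)]^(1/4) = 89.97 K.
The change in absorbed flux is Δ[S(1−α)/4] = −SΔα/4 = -0.03715 W m⁻².
The Planck feedback parameter is 4σT_e³ = 0.1652 W m⁻²/K.
Hence the no-feedback warming is ΔF/(4σT_e³) = -0.225 K.

-0.22 K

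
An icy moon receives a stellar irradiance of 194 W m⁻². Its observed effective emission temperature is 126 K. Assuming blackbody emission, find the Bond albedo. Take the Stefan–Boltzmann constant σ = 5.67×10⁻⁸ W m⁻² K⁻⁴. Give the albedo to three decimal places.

Rearranging the radiative balance, α = 1 − 4σT⁴/S.
σT⁴ = 14.29 W m⁻², so 4σT⁴ = 57.16 W m⁻².
1−α = 57.16/194.0 = 0.2947, so α = 0.7053.

0.705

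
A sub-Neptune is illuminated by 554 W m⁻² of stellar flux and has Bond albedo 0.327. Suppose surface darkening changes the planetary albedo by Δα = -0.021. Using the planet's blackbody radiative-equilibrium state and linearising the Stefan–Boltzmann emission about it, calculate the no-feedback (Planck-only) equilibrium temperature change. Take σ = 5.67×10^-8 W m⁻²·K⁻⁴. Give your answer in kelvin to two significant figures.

Reference equilibrium: T_e = [S(1−α)/(4σ)]^(1/4) = 201.4 K.
ΔF = −(S/4)Δα = −(554.0/4)×(-0.021) = 2.909 W m⁻².
Linearising σT⁴ gives d(σT⁴)/dT = 4σT_e³ = 1.852 W m⁻² per K.
Hence the no-feedback warming is ΔF/(4σT_e³) = 1.57 K.

1.6 K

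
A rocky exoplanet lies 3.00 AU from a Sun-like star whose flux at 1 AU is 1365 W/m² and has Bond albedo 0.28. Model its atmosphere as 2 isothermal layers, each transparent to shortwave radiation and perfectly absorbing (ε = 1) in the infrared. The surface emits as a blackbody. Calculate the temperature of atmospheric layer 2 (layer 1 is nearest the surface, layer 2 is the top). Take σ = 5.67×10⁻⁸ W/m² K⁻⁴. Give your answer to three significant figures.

Flux at the orbit: S = 1365/(3.00)² = 151.7 W/m².
The effective emission temperature is T_e = [S(1−α)/(4σ)]^¼ = 148.1 K.
Each opaque layer satisfies 2T_j⁴ = T_{j−1}⁴ + T_{j+1}⁴, giving T_k⁴ = (N+1−k)T_e⁴.
With k = 2: T_2 = (2+1−2)^¼·148.1 K = 148.1 K.

148 kelvin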